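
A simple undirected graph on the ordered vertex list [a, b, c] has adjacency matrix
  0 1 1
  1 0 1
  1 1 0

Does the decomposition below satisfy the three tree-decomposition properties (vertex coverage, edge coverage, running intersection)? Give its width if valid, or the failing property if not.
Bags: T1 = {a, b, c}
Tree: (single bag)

Yes; width 2.

Vertex coverage: the bags together contain {a, b, c}, the full vertex set. Edge coverage: each edge of G has both endpoints in at least one bag. Running intersection: for every vertex, the bags containing it form a connected subtree. All three properties hold, so this is a valid tree decomposition of width max|bag| − 1 = 2, and hence tw(G) ≤ 2.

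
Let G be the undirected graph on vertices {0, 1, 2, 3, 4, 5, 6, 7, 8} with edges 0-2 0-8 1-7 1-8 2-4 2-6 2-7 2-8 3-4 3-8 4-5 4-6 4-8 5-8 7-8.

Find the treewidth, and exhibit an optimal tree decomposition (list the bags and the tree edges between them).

Every bag has size at most 3, so the width is 3 − 1 = 2 and tw(G) ≤ 2. For the lower bound, the 3 vertices {1, 7, 8} are pairwise adjacent, and any tree decomposition puts a clique entirely inside one bag — forcing width ≥ 2. Therefore the treewidth is 2.

Treewidth 2.
One optimal decomposition is:
Bags: B1 = {2, 4, 8}  B2 = {0, 2, 8}  B3 = {4, 5, 8}  B4 = {2, 7, 8}  B5 = {3, 4, 8}  B6 = {2, 4, 6}  B7 = {1, 7, 8}
Tree: B1–B2, B1–B3, B2–B4, B3–B5, B1–B6, B4–B7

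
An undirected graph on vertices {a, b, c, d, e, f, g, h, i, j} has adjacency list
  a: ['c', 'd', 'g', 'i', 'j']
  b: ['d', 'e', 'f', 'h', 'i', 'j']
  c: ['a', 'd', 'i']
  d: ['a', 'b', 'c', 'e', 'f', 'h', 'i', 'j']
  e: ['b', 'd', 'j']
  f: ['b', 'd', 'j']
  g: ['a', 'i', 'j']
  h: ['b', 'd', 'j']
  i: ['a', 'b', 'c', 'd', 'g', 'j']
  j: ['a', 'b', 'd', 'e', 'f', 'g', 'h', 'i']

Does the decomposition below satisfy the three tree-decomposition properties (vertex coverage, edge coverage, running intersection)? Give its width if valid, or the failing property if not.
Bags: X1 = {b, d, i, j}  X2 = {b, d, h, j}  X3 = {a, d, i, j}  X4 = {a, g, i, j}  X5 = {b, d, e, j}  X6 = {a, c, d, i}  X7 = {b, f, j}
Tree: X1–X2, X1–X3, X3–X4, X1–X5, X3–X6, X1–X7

A tree decomposition must satisfy three properties: every vertex lies in some bag; for every edge, both endpoints lie together in some bag; and for every vertex, the bags containing it form a connected subtree. Here edge (d,f) lies in no bag, so the decomposition is invalid.

No — edge (d,f) lies in no bag.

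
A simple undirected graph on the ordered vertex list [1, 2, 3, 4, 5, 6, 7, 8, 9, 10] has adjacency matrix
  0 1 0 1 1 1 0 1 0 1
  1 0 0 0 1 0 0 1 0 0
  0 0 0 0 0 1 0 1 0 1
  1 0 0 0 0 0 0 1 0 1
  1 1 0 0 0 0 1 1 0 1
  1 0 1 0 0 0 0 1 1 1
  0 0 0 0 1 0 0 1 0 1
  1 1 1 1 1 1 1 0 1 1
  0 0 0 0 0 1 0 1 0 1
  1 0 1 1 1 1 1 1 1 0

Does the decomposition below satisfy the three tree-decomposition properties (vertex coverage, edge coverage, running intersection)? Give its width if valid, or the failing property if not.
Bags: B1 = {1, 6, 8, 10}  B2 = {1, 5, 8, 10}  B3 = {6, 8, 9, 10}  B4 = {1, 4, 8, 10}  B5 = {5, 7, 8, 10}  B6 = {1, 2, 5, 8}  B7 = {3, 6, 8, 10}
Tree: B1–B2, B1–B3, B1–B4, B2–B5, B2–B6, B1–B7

Yes; width 3.

Vertex coverage: the bags together contain {1, 2, 3, 4, 5, 6, 7, 8, 9, 10}, the full vertex set. Edge coverage: each edge of G has both endpoints in at least one bag. Running intersection: for every vertex, the bags containing it form a connected subtree. All three properties hold, so this is a valid tree decomposition of width max|bag| − 1 = 3, and hence tw(G) ≤ 3.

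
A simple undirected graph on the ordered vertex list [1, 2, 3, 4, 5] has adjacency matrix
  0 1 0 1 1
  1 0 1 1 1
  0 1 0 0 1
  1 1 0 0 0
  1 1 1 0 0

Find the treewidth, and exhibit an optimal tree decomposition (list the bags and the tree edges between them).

Treewidth 2.
One such decomposition:
Bags: B1 = {1, 2, 5}  B2 = {1, 2, 4}  B3 = {2, 3, 5}
Tree: B1–B2, B1–B3

The largest bag has 3 vertices, giving width 2; this decomposition certifies tw(G) ≤ 2. For the lower bound, the 3 vertices {1, 2, 4} are pairwise adjacent, and any tree decomposition puts a clique entirely inside one bag — forcing width ≥ 2. Hence tw(G) = 2 exactly.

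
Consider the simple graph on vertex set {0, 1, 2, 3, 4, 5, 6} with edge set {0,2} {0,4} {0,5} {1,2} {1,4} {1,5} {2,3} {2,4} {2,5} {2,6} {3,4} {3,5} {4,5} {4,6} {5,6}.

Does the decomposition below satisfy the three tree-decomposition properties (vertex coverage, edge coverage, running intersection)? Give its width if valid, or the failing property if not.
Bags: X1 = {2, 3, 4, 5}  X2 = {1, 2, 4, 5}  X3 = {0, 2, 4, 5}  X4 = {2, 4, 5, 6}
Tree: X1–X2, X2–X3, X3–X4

Vertex coverage: the bags together contain {0, 1, 2, 3, 4, 5, 6}, the full vertex set. Edge coverage: each edge of G has both endpoints in at least one bag. Running intersection: for every vertex, the bags containing it form a connected subtree. All three properties hold, so this is a valid tree decomposition of width max|bag| − 1 = 3, and hence tw(G) ≤ 3.

Yes; width 3.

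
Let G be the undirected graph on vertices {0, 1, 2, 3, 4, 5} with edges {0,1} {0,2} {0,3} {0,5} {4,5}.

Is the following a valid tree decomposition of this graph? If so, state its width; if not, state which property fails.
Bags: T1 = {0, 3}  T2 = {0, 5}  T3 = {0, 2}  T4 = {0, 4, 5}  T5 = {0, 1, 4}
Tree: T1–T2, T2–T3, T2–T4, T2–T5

No — bags containing vertex 4 are not connected in the tree.

A tree decomposition must satisfy three properties: every vertex lies in some bag; for every edge, both endpoints lie together in some bag; and for every vertex, the bags containing it form a connected subtree. Here bags containing vertex 4 are not connected in the tree, so the decomposition is invalid.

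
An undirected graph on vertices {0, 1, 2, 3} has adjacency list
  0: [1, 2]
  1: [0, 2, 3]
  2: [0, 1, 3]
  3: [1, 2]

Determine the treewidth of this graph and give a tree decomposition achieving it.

The largest bag has 3 vertices, giving width 2; this decomposition certifies tw(G) ≤ 2. For the lower bound, the 3 vertices {0, 1, 2} are pairwise adjacent, and any tree decomposition puts a clique entirely inside one bag — forcing width ≥ 2. The upper and lower bounds meet at 2, so that is the treewidth.

Treewidth 2.
One such decomposition:
Bags: B1 = {0, 1, 2}  B2 = {1, 2, 3}
Tree: B1–B2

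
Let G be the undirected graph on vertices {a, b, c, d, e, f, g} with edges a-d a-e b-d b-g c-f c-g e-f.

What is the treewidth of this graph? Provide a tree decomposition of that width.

The largest bag has 3 vertices, giving width 2; this decomposition certifies tw(G) ≤ 2. Since a–e–f–c–g–b–d–a is a cycle in G, G is not acyclic. Forests are exactly the graphs of treewidth ≤ 1, so tw(G) ≥ 2. The upper and lower bounds meet at 2, so that is the treewidth.

Treewidth 2.
Bags: B1 = {a, e, f}  B2 = {a, c, f}  B3 = {a, c, g}  B4 = {a, b, g}  B5 = {a, b, d}
Tree: B1–B2, B2–B3, B3–B4, B4–B5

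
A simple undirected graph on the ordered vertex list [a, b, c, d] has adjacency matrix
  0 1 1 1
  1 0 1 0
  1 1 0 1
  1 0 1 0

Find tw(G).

2

A width-2 tree decomposition is:
Bags: B1 = {a, c, d}  B2 = {a, b, c}
Tree: B1–B2
Each bag holds 3 vertices, so the decomposition has width 2, which upper-bounds the treewidth. For the lower bound, the 3 vertices {a, c, d} are pairwise adjacent, and any tree decomposition puts a clique entirely inside one bag — forcing width ≥ 2. The upper and lower bounds meet at 2, so that is the treewidth.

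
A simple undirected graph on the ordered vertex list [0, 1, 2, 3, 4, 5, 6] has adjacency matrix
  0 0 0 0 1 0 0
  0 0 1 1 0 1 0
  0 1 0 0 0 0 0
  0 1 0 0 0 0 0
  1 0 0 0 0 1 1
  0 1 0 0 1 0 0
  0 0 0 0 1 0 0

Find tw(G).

1

A width-1 tree decomposition is:
Bags: B1 = {4, 5}  B2 = {4, 6}  B3 = {0, 4}  B4 = {1, 5}  B5 = {1, 2}  B6 = {1, 3}
Tree: B1–B2, B1–B3, B1–B4, B4–B5, B5–B6
The largest bag has 2 vertices, giving width 1; this decomposition certifies tw(G) ≤ 1. Any graph with an edge has treewidth ≥ 1, and G has the edge 4–5. Combining the bounds, tw(G) = 1.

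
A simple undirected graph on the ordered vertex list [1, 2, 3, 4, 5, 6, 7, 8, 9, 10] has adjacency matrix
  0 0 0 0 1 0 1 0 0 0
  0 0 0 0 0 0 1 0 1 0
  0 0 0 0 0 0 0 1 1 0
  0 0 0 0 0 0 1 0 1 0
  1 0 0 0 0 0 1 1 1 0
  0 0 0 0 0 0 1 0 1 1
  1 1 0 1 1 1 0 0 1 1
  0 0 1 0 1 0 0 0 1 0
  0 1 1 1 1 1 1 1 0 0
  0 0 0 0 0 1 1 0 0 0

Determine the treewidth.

A width-2 tree decomposition is:
Bags: B1 = {5, 7, 9}  B2 = {5, 8, 9}  B3 = {4, 7, 9}  B4 = {3, 8, 9}  B5 = {1, 5, 7}  B6 = {6, 7, 9}  B7 = {6, 7, 10}  B8 = {2, 7, 9}
Tree: B1–B2, B1–B3, B2–B4, B1–B5, B3–B6, B6–B7, B3–B8
Every bag has size at most 3, so the width is 3 − 1 = 2 and tw(G) ≤ 2. Conversely, {3, 8, 9} is a clique of size 3, and the vertices of any clique must share a bag in every tree decomposition; so some bag has ≥ 3 vertices and tw(G) ≥ 2. Therefore the treewidth is 2.

2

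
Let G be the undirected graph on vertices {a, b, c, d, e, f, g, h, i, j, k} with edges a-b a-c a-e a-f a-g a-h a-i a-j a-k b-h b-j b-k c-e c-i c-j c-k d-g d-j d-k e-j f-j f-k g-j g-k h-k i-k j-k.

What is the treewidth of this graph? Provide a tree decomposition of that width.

Each bag holds 4 vertices, so the decomposition has width 3, which upper-bounds the treewidth. For the lower bound, the 4 vertices {a, c, e, j} are pairwise adjacent, and any tree decomposition puts a clique entirely inside one bag — forcing width ≥ 3. Hence tw(G) = 3 exactly.

Treewidth 3.
Bags: B1 = {a, c, j, k}  B2 = {a, b, j, k}  B3 = {a, c, i, k}  B4 = {a, b, h, k}  B5 = {a, g, j, k}  B6 = {a, f, j, k}  B7 = {a, c, e, j}  B8 = {d, g, j, k}
Tree: B1–B2, B1–B3, B2–B4, B2–B5, B5–B6, B1–B7, B5–B8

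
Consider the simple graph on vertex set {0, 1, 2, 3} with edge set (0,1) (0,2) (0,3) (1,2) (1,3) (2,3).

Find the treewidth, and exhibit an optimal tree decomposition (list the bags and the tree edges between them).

With just one bag of size 4, the width is 4 − 1 = 3, so tw(G) ≤ 3. For the lower bound, the 4 vertices {0, 1, 2, 3} are pairwise adjacent, and any tree decomposition puts a clique entirely inside one bag — forcing width ≥ 3. The upper and lower bounds meet at 3, so that is the treewidth.

Treewidth 3.
Bags: B1 = {0, 1, 2, 3}
Tree: (single bag)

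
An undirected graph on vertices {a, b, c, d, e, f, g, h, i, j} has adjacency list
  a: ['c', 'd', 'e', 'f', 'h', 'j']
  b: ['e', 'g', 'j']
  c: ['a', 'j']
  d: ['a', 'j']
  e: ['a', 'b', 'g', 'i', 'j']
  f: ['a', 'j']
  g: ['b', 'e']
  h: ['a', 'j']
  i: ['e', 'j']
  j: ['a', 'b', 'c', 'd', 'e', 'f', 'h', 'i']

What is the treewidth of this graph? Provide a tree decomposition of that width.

Treewidth 2.
Bags: B1 = {b, e, j}  B2 = {a, e, j}  B3 = {b, e, g}  B4 = {a, f, j}  B5 = {a, c, j}  B6 = {a, h, j}  B7 = {e, i, j}  B8 = {a, d, j}
Tree: B1–B2, B1–B3, B2–B4, B4–B5, B4–B6, B1–B7, B2–B8

The largest bag has 3 vertices, giving width 2; this decomposition certifies tw(G) ≤ 2. For the lower bound, the 3 vertices {b, e, g} are pairwise adjacent, and any tree decomposition puts a clique entirely inside one bag — forcing width ≥ 2. Combining the bounds, tw(G) = 2.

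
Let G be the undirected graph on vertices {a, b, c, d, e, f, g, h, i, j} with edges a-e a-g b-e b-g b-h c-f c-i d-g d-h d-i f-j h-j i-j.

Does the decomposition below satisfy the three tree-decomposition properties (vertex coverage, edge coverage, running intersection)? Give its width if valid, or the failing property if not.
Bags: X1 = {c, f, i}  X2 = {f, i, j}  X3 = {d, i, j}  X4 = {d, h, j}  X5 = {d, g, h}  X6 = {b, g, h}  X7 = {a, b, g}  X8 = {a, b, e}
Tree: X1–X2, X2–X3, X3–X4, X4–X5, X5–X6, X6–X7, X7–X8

Every vertex of G appears in some bag (union = {a, b, c, d, e, f, g, h, i, j}); every edge is covered by a bag; and for each vertex v the set of bags containing v is connected in the bag tree. The decomposition is therefore valid. The largest bag has 3 vertices, so the width is 2.

Yes; width 2.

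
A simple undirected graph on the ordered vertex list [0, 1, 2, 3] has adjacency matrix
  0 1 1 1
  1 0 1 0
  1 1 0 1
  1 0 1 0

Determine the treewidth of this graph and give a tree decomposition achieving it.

Every bag has size at most 3, so the width is 3 − 1 = 2 and tw(G) ≤ 2. For the lower bound, the 3 vertices {0, 1, 2} are pairwise adjacent, and any tree decomposition puts a clique entirely inside one bag — forcing width ≥ 2. The upper and lower bounds meet at 2, so that is the treewidth.

Treewidth 2.
One such decomposition:
Bags: B1 = {0, 2, 3}  B2 = {0, 1, 2}
Tree: B1–B2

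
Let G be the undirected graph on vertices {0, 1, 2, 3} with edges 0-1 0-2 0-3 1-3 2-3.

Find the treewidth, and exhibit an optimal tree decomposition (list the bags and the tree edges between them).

Treewidth 2.
One such decomposition:
Bags: B1 = {0, 1, 3}  B2 = {0, 2, 3}
Tree: B1–B2

Every bag has size at most 3, so the width is 3 − 1 = 2 and tw(G) ≤ 2. Conversely, {0, 1, 3} is a clique of size 3, and the vertices of any clique must share a bag in every tree decomposition; so some bag has ≥ 3 vertices and tw(G) ≥ 2. Hence tw(G) = 2 exactly.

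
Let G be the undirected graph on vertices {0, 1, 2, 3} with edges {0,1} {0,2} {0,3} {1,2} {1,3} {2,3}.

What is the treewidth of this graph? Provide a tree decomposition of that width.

A single bag containing all 4 vertices is trivially a valid decomposition of width 3. On the other hand G contains the 4-clique {0, 1, 2, 3}. A clique must lie in a single bag of any decomposition, so no decomposition can have width below 3. Therefore the treewidth is 3.

Treewidth 3.
One optimal decomposition is:
Bags: B1 = {0, 1, 2, 3}
Tree: (single bag)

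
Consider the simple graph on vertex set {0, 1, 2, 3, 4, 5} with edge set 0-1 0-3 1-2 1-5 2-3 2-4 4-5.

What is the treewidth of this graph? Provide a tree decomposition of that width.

Every bag has size at most 3, so the width is 3 − 1 = 2 and tw(G) ≤ 2. For the lower bound, G contains the cycle 4–5–1–2–4, so G is not a forest; only forests have treewidth ≤ 1, hence tw(G) ≥ 2. Hence tw(G) = 2 exactly.

Treewidth 2.
One optimal decomposition is:
Bags: B1 = {2, 4, 5}  B2 = {1, 2, 5}  B3 = {1, 2, 3}  B4 = {0, 1, 3}
Tree: B1–B2, B2–B3, B3–B4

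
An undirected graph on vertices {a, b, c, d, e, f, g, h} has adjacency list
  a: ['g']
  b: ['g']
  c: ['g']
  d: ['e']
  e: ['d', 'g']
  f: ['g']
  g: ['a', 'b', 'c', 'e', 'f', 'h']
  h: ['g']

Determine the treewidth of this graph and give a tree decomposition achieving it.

The largest bag has 2 vertices, giving width 1; this decomposition certifies tw(G) ≤ 1. G has an edge, so its treewidth is at least 1. Hence tw(G) = 1 exactly.

Treewidth 1.
Bags: B1 = {a, g}  B2 = {e, g}  B3 = {d, e}  B4 = {b, g}  B5 = {c, g}  B6 = {f, g}  B7 = {g, h}
Tree: B1–B2, B2–B3, B1–B4, B2–B5, B2–B6, B4–B7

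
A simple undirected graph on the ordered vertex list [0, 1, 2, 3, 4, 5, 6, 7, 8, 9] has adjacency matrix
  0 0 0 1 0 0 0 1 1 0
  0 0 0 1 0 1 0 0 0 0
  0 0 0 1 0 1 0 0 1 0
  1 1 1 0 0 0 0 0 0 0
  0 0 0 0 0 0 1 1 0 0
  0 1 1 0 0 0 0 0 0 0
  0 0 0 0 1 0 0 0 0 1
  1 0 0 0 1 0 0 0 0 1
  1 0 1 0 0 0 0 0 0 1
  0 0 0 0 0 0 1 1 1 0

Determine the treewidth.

A width-2 tree decomposition is:
Bags: B1 = {4, 6, 7}  B2 = {6, 7, 9}  B3 = {0, 7, 9}  B4 = {0, 8, 9}  B5 = {0, 3, 8}  B6 = {2, 3, 8}  B7 = {1, 2, 3}  B8 = {1, 2, 5}
Tree: B1–B2, B2–B3, B3–B4, B4–B5, B5–B6, B6–B7, B7–B8
The largest bag has 3 vertices, giving width 2; this decomposition certifies tw(G) ≤ 2. For the lower bound, G contains the cycle 4–6–9–7–4, so G is not a forest; only forests have treewidth ≤ 1, hence tw(G) ≥ 2. Combining the bounds, tw(G) = 2.

2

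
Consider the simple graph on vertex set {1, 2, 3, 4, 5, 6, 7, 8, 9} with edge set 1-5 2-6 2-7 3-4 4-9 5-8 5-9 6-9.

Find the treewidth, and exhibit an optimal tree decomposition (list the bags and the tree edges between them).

Treewidth 1.
Bags: B1 = {5, 9}  B2 = {6, 9}  B3 = {2, 6}  B4 = {2, 7}  B5 = {4, 9}  B6 = {5, 8}  B7 = {3, 4}  B8 = {1, 5}
Tree: B1–B2, B2–B3, B3–B4, B2–B5, B1–B6, B5–B7, B1–B8

The largest bag has 2 vertices, giving width 1; this decomposition certifies tw(G) ≤ 1. Any graph with an edge has treewidth ≥ 1, and G has the edge 9–5. Hence tw(G) = 1 exactly.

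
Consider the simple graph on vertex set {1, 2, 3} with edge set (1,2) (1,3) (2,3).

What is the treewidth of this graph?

2

A width-2 tree decomposition is:
Bags: B1 = {1, 2, 3}
Tree: (single bag)
A single bag containing all 3 vertices is trivially a valid decomposition of width 2. On the other hand G contains the 3-clique {1, 2, 3}. A clique must lie in a single bag of any decomposition, so no decomposition can have width below 2. Combining the bounds, tw(G) = 2.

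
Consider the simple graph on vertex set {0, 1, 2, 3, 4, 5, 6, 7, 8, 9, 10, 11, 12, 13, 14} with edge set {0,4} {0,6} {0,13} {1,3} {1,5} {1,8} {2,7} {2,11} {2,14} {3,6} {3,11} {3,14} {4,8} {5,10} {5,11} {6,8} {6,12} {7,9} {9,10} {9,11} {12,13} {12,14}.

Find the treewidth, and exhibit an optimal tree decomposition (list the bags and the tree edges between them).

Treewidth 3.
One such decomposition:
Bags: B1 = {2, 7, 9, 10}  B2 = {2, 9, 10, 11}  B3 = {2, 5, 10, 11}  B4 = {2, 5, 11, 14}  B5 = {3, 5, 11, 14}  B6 = {1, 3, 5, 14}  B7 = {1, 3, 12, 14}  B8 = {1, 3, 6, 12}  B9 = {1, 6, 8, 12}  B10 = {6, 8, 12, 13}  B11 = {0, 6, 8, 13}  B12 = {0, 4, 8, 13}
Tree: B1–B2, B2–B3, B3–B4, B4–B5, B5–B6, B6–B7, B7–B8, B8–B9, B9–B10, B10–B11, B11–B12

The largest bag has 4 vertices, giving width 3; this decomposition certifies tw(G) ≤ 3. For the lower bound: the 4 vertex sets {7,9,10}, {2}, {11}, {1,3,5,14} are disjoint, each induces a connected subgraph, and every pair is joined by at least one edge of G. Contracting each set to a single vertex therefore yields K_{4} as a minor, and since treewidth is minor-monotone, tw(G) ≥ tw(K_{4}) = 3. Therefore the treewidth is 3.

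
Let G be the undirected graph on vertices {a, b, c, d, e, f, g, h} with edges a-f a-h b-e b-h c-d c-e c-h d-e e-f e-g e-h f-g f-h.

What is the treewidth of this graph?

2

A width-2 tree decomposition is:
Bags: B1 = {c, d, e}  B2 = {c, e, h}  B3 = {e, f, h}  B4 = {e, f, g}  B5 = {b, e, h}  B6 = {a, f, h}
Tree: B1–B2, B2–B3, B3–B4, B3–B5, B3–B6
Every bag has size at most 3, so the width is 3 − 1 = 2 and tw(G) ≤ 2. For the lower bound, the 3 vertices {c, d, e} are pairwise adjacent, and any tree decomposition puts a clique entirely inside one bag — forcing width ≥ 2. Combining the bounds, tw(G) = 2.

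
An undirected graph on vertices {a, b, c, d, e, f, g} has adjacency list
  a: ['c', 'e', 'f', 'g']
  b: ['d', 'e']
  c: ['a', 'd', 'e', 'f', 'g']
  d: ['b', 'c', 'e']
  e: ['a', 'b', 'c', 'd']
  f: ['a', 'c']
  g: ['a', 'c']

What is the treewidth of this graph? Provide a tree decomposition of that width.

Treewidth 2.
One optimal decomposition is:
Bags: B1 = {a, c, f}  B2 = {a, c, e}  B3 = {a, c, g}  B4 = {c, d, e}  B5 = {b, d, e}
Tree: B1–B2, B1–B3, B2–B4, B4–B5

Each bag holds 3 vertices, so the decomposition has width 2, which upper-bounds the treewidth. For the lower bound, the 3 vertices {c, d, e} are pairwise adjacent, and any tree decomposition puts a clique entirely inside one bag — forcing width ≥ 2. Hence tw(G) = 2 exactly.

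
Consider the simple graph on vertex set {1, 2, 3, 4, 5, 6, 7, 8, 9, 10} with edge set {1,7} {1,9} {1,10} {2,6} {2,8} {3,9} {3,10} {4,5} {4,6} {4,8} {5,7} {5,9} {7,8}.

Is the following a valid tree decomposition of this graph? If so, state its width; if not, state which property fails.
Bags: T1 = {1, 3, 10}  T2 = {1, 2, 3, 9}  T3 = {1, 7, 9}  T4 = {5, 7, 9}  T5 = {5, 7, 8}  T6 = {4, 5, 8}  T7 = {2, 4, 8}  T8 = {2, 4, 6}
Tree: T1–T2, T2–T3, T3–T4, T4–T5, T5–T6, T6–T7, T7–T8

No — bags containing vertex 2 are not connected in the tree.

A tree decomposition must satisfy three properties: every vertex lies in some bag; for every edge, both endpoints lie together in some bag; and for every vertex, the bags containing it form a connected subtree. Here bags containing vertex 2 are not connected in the tree, so the decomposition is invalid.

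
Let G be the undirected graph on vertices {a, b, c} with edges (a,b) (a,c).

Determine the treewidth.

1

A width-1 tree decomposition is:
Bags: B1 = {a, b}  B2 = {a, c}
Tree: B1–B2
Each bag holds 2 vertices, so the decomposition has width 1, which upper-bounds the treewidth. Any graph with an edge has treewidth ≥ 1, and G has the edge a–b. Hence tw(G) = 1 exactly.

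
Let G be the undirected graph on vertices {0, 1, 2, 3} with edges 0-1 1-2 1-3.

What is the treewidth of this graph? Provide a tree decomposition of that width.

Each bag holds 2 vertices, so the decomposition has width 1, which upper-bounds the treewidth. Any graph with an edge has treewidth ≥ 1, and G has the edge 1–2. Combining the bounds, tw(G) = 1.

Treewidth 1.
Bags: B1 = {1, 2}  B2 = {1, 3}  B3 = {0, 1}
Tree: B1–B2, B2–B3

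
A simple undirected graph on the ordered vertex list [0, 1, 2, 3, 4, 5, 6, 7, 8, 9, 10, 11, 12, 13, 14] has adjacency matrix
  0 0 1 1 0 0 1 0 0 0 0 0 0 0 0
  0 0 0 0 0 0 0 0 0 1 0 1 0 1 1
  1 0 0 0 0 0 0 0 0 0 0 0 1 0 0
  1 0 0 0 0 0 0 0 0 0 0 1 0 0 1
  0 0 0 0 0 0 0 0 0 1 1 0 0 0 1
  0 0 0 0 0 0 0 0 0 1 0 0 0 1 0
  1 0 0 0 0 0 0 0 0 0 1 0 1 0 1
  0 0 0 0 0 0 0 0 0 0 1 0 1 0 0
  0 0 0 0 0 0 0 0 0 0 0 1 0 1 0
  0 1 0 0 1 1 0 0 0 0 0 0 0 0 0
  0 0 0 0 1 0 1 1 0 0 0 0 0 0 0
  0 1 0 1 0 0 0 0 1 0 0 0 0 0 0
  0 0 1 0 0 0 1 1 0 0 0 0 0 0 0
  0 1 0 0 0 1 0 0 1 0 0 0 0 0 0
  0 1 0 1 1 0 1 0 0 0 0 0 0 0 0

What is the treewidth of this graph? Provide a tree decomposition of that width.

Each bag holds 4 vertices, so the decomposition has width 3, which upper-bounds the treewidth. For the lower bound: the 4 vertex sets {5,8,13}, {9}, {1}, {3,4,11,14} are disjoint, each induces a connected subgraph, and every pair is joined by at least one edge of G. Contracting each set to a single vertex therefore yields K_{4} as a minor, and since treewidth is minor-monotone, tw(G) ≥ tw(K_{4}) = 3. Combining the bounds, tw(G) = 3.

Treewidth 3.
One optimal decomposition is:
Bags: B1 = {5, 8, 9, 13}  B2 = {1, 8, 9, 13}  B3 = {1, 8, 9, 11}  B4 = {1, 4, 9, 11}  B5 = {1, 4, 11, 14}  B6 = {3, 4, 11, 14}  B7 = {3, 4, 10, 14}  B8 = {3, 6, 10, 14}  B9 = {0, 3, 6, 10}  B10 = {0, 6, 7, 10}  B11 = {0, 6, 7, 12}  B12 = {0, 2, 7, 12}
Tree: B1–B2, B2–B3, B3–B4, B4–B5, B5–B6, B6–B7, B7–B8, B8–B9, B9–B10, B10–B11, B11–B12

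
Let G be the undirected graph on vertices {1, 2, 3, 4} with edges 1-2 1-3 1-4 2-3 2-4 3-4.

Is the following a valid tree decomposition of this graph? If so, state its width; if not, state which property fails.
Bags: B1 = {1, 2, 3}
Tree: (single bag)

A tree decomposition must satisfy three properties: every vertex lies in some bag; for every edge, both endpoints lie together in some bag; and for every vertex, the bags containing it form a connected subtree. Here vertex 4 appears in no bag, so the decomposition is invalid.

No — vertex 4 appears in no bag.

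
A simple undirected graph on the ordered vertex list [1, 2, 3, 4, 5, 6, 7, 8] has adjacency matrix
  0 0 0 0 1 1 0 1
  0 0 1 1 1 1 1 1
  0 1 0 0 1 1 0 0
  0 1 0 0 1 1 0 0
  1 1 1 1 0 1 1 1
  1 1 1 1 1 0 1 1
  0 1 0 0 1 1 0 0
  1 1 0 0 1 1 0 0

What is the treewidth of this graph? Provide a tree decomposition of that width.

Treewidth 3.
One optimal decomposition is:
Bags: B1 = {2, 5, 6, 8}  B2 = {1, 5, 6, 8}  B3 = {2, 3, 5, 6}  B4 = {2, 4, 5, 6}  B5 = {2, 5, 6, 7}
Tree: B1–B2, B1–B3, B3–B4, B4–B5

Every bag has size at most 4, so the width is 4 − 1 = 3 and tw(G) ≤ 3. Conversely, {1, 5, 6, 8} is a clique of size 4, and the vertices of any clique must share a bag in every tree decomposition; so some bag has ≥ 4 vertices and tw(G) ≥ 3. Hence tw(G) = 3 exactly.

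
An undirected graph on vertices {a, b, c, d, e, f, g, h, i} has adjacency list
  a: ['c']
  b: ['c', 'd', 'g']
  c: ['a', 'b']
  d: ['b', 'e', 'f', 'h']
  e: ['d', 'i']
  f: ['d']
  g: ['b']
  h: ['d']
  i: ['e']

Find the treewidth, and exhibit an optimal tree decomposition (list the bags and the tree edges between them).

Treewidth 1.
One such decomposition:
Bags: B1 = {b, c}  B2 = {b, d}  B3 = {a, c}  B4 = {b, g}  B5 = {d, f}  B6 = {d, h}  B7 = {d, e}  B8 = {e, i}
Tree: B1–B2, B1–B3, B1–B4, B2–B5, B5–B6, B6–B7, B7–B8

The largest bag has 2 vertices, giving width 1; this decomposition certifies tw(G) ≤ 1. G has an edge, so its treewidth is at least 1. Combining the bounds, tw(G) = 1.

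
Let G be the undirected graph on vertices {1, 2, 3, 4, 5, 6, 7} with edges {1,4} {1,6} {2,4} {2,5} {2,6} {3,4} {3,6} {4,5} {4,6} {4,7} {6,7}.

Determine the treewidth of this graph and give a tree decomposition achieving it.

The largest bag has 3 vertices, giving width 2; this decomposition certifies tw(G) ≤ 2. On the other hand G contains the 3-clique {2, 4, 5}. A clique must lie in a single bag of any decomposition, so no decomposition can have width below 2. Combining the bounds, tw(G) = 2.

Treewidth 2.
One such decomposition:
Bags: B1 = {2, 4, 6}  B2 = {4, 6, 7}  B3 = {2, 4, 5}  B4 = {1, 4, 6}  B5 = {3, 4, 6}
Tree: B1–B2, B1–B3, B1–B4, B2–B5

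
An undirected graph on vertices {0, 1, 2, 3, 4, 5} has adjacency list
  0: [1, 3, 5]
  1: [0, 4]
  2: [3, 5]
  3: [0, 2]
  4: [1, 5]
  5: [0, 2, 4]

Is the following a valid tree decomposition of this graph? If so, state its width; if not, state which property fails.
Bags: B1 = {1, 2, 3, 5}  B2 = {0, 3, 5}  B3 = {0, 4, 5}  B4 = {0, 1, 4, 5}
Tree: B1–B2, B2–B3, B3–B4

A tree decomposition must satisfy three properties: every vertex lies in some bag; for every edge, both endpoints lie together in some bag; and for every vertex, the bags containing it form a connected subtree. Here bags containing vertex 1 are not connected in the tree, so the decomposition is invalid.

No — bags containing vertex 1 are not connected in the tree.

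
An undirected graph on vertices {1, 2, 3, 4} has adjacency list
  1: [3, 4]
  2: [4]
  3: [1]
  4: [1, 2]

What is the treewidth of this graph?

A width-1 tree decomposition is:
Bags: B1 = {2, 4}  B2 = {1, 4}  B3 = {1, 3}
Tree: B1–B2, B2–B3
Each bag holds 2 vertices, so the decomposition has width 1, which upper-bounds the treewidth. Any graph with an edge has treewidth ≥ 1, and G has the edge 2–4. Hence tw(G) = 1 exactly.

1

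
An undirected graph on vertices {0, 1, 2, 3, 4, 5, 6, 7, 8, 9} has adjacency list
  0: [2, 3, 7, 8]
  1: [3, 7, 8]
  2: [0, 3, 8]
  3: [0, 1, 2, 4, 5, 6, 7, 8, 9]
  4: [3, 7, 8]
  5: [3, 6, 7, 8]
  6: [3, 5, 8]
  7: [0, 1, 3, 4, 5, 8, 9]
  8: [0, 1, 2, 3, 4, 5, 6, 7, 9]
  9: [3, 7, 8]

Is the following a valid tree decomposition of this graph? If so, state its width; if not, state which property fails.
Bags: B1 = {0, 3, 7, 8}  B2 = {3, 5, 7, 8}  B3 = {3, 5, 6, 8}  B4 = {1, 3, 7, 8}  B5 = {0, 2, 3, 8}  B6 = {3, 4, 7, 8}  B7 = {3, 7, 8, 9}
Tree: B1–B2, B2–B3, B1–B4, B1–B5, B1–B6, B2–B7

Yes; width 3.

Checking the three conditions: (i) the bags cover all of {0, 1, 2, 3, 4, 5, 6, 7, 8, 9}; (ii) for each edge, some bag contains both endpoints; (iii) the bags containing any fixed vertex form a subtree. All hold, so the decomposition is valid with width 4 − 1 = 3.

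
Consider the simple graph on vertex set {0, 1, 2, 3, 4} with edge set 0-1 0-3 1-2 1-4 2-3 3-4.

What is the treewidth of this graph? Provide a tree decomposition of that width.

The largest bag has 3 vertices, giving width 2; this decomposition certifies tw(G) ≤ 2. For the lower bound, G contains the cycle 0–1–2–3–0, so G is not a forest; only forests have treewidth ≤ 1, hence tw(G) ≥ 2. The upper and lower bounds meet at 2, so that is the treewidth.

Treewidth 2.
Bags: B1 = {0, 1, 3}  B2 = {1, 2, 3}  B3 = {1, 3, 4}
Tree: B1–B2, B2–B3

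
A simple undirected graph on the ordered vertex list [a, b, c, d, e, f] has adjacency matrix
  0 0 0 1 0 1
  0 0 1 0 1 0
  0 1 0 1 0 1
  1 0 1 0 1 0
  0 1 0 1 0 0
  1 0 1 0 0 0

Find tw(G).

2

A width-2 tree decomposition is:
Bags: B1 = {b, d, e}  B2 = {b, c, d}  B3 = {a, c, d}  B4 = {a, c, f}
Tree: B1–B2, B2–B3, B3–B4
Every bag has size at most 3, so the width is 3 − 1 = 2 and tw(G) ≤ 2. The edges e–b–c–d–e form a cycle, so G is not a tree and its treewidth is at least 2. Therefore the treewidth is 2.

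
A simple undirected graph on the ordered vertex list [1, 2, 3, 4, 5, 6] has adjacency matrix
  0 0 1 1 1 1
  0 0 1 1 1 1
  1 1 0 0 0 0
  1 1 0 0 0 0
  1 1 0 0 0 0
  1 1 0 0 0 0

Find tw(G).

2

A width-2 tree decomposition is:
Bags: B1 = {1, 2, 3}  B2 = {1, 2, 6}  B3 = {1, 2, 5}  B4 = {1, 2, 4}
Tree: B1–B2, B2–B3, B3–B4
Each bag holds 3 vertices, so the decomposition has width 2, which upper-bounds the treewidth. The edges 3–2–6–1–3 form a cycle, so G is not a tree and its treewidth is at least 2. Therefore the treewidth is 2.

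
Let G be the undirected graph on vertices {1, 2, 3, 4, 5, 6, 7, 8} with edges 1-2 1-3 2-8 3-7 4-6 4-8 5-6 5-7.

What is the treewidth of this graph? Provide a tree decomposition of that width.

Each bag holds 3 vertices, so the decomposition has width 2, which upper-bounds the treewidth. Since 6–4–8–2–1–3–7–5–6 is a cycle in G, G is not acyclic. Forests are exactly the graphs of treewidth ≤ 1, so tw(G) ≥ 2. Therefore the treewidth is 2.

Treewidth 2.
Bags: B1 = {4, 6, 8}  B2 = {2, 6, 8}  B3 = {1, 2, 6}  B4 = {1, 3, 6}  B5 = {3, 6, 7}  B6 = {5, 6, 7}
Tree: B1–B2, B2–B3, B3–B4, B4–B5, B5–B6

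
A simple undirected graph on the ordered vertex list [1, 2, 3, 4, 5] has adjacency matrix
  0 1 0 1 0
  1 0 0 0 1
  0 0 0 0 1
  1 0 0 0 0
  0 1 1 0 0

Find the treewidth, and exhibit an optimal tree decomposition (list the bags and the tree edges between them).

Each bag holds 2 vertices, so the decomposition has width 1, which upper-bounds the treewidth. Since G has at least one edge (e.g. 4–1), it is not an edgeless graph, so tw(G) ≥ 1. Combining the bounds, tw(G) = 1.

Treewidth 1.
One such decomposition:
Bags: B1 = {1, 4}  B2 = {1, 2}  B3 = {2, 5}  B4 = {3, 5}
Tree: B1–B2, B2–B3, B3–B4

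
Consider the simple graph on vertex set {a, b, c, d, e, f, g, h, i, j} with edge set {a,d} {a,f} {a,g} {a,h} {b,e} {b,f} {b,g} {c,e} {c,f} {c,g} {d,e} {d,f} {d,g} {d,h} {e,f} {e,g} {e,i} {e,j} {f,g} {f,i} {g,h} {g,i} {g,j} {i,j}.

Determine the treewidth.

3

A width-3 tree decomposition is:
Bags: B1 = {d, e, f, g}  B2 = {b, e, f, g}  B3 = {e, f, g, i}  B4 = {e, g, i, j}  B5 = {a, d, f, g}  B6 = {c, e, f, g}  B7 = {a, d, g, h}
Tree: B1–B2, B2–B3, B3–B4, B1–B5, B2–B6, B5–B7
Every bag has size at most 4, so the width is 4 − 1 = 3 and tw(G) ≤ 3. For the lower bound, the 4 vertices {e, g, i, j} are pairwise adjacent, and any tree decomposition puts a clique entirely inside one bag — forcing width ≥ 3. Combining the bounds, tw(G) = 3.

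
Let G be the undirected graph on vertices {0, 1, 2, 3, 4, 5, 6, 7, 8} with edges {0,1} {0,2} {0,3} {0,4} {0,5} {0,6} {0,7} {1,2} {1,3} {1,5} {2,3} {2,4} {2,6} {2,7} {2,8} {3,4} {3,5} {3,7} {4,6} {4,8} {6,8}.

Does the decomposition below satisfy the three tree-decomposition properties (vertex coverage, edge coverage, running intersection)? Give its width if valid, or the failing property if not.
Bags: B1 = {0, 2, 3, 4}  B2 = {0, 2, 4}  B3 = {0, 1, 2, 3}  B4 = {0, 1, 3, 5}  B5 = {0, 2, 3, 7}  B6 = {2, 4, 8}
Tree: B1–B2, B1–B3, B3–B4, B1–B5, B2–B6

No — vertex 6 appears in no bag.

A tree decomposition must satisfy three properties: every vertex lies in some bag; for every edge, both endpoints lie together in some bag; and for every vertex, the bags containing it form a connected subtree. Here vertex 6 appears in no bag, so the decomposition is invalid.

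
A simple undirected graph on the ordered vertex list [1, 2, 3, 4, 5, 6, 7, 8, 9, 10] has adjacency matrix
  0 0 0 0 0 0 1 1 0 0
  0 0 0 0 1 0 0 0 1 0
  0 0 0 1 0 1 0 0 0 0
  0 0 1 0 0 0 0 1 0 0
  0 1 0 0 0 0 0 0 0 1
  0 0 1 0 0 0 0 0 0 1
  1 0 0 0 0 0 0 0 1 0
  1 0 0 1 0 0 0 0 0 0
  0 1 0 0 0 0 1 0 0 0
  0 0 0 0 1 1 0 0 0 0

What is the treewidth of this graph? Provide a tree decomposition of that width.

Every bag has size at most 3, so the width is 3 − 1 = 2 and tw(G) ≤ 2. The edges 7–1–8–4–3–6–10–5–2–9–7 form a cycle, so G is not a tree and its treewidth is at least 2. Therefore the treewidth is 2.

Treewidth 2.
One such decomposition:
Bags: B1 = {1, 7, 8}  B2 = {4, 7, 8}  B3 = {3, 4, 7}  B4 = {3, 6, 7}  B5 = {6, 7, 10}  B6 = {5, 7, 10}  B7 = {2, 5, 7}  B8 = {2, 7, 9}
Tree: B1–B2, B2–B3, B3–B4, B4–B5, B5–B6, B6–B7, B7–B8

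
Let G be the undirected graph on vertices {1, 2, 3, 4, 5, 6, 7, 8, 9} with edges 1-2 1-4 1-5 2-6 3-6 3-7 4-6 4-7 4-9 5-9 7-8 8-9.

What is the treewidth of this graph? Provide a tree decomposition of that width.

Treewidth 3.
Bags: B1 = {3, 6, 7, 8}  B2 = {4, 6, 7, 8}  B3 = {4, 6, 8, 9}  B4 = {2, 4, 6, 9}  B5 = {1, 2, 4, 9}  B6 = {1, 2, 5, 9}
Tree: B1–B2, B2–B3, B3–B4, B4–B5, B5–B6

Every bag has size at most 4, so the width is 4 − 1 = 3 and tw(G) ≤ 3. For the lower bound: the 4 vertex sets {3,7,8}, {6}, {4}, {1,2,5,9} are disjoint, each induces a connected subgraph, and every pair is joined by at least one edge of G. Contracting each set to a single vertex therefore yields K_{4} as a minor, and since treewidth is minor-monotone, tw(G) ≥ tw(K_{4}) = 3. Hence tw(G) = 3 exactly.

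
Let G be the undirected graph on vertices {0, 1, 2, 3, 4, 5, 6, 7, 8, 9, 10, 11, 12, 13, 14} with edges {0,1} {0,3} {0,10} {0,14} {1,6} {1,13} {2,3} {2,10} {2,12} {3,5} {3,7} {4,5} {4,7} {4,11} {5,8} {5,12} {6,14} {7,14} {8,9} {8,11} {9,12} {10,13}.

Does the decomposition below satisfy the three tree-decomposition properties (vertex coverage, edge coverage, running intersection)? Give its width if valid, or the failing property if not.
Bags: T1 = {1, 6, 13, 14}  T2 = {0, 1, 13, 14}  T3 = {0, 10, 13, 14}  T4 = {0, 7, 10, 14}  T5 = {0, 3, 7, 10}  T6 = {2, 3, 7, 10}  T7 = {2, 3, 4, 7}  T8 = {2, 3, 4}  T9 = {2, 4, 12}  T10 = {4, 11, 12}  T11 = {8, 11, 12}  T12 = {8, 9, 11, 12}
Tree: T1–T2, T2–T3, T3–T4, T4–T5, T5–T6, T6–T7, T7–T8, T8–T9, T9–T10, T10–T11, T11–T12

A tree decomposition must satisfy three properties: every vertex lies in some bag; for every edge, both endpoints lie together in some bag; and for every vertex, the bags containing it form a connected subtree. Here vertex 5 appears in no bag, so the decomposition is invalid.

No — vertex 5 appears in no bag.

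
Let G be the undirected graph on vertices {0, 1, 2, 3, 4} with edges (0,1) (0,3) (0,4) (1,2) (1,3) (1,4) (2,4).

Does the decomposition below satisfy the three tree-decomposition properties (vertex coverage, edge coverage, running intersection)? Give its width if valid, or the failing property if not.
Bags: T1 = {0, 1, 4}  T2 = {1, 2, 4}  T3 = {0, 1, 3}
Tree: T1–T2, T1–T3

Yes; width 2.

Checking the three conditions: (i) the bags cover all of {0, 1, 2, 3, 4}; (ii) for each edge, some bag contains both endpoints; (iii) the bags containing any fixed vertex form a subtree. All hold, so the decomposition is valid with width 3 − 1 = 2.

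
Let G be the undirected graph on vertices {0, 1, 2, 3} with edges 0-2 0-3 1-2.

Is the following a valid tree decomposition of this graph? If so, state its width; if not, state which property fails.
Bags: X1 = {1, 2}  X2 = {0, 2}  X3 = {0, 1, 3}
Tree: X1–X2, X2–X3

A tree decomposition must satisfy three properties: every vertex lies in some bag; for every edge, both endpoints lie together in some bag; and for every vertex, the bags containing it form a connected subtree. Here bags containing vertex 1 are not connected in the tree, so the decomposition is invalid.

No — bags containing vertex 1 are not connected in the tree.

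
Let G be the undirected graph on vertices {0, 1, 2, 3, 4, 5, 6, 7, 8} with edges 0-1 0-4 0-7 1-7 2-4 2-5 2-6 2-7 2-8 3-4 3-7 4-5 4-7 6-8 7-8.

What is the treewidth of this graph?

A width-2 tree decomposition is:
Bags: B1 = {2, 4, 5}  B2 = {2, 4, 7}  B3 = {0, 4, 7}  B4 = {0, 1, 7}  B5 = {2, 7, 8}  B6 = {3, 4, 7}  B7 = {2, 6, 8}
Tree: B1–B2, B2–B3, B3–B4, B2–B5, B2–B6, B5–B7
Every bag has size at most 3, so the width is 3 − 1 = 2 and tw(G) ≤ 2. On the other hand G contains the 3-clique {2, 4, 5}. A clique must lie in a single bag of any decomposition, so no decomposition can have width below 2. Hence tw(G) = 2 exactly.

2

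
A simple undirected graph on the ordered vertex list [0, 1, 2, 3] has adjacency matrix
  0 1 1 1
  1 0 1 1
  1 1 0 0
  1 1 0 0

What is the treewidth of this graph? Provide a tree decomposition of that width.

Treewidth 2.
One optimal decomposition is:
Bags: B1 = {0, 1, 3}  B2 = {0, 1, 2}
Tree: B1–B2

Every bag has size at most 3, so the width is 3 − 1 = 2 and tw(G) ≤ 2. For the lower bound, the 3 vertices {0, 1, 2} are pairwise adjacent, and any tree decomposition puts a clique entirely inside one bag — forcing width ≥ 2. The upper and lower bounds meet at 2, so that is the treewidth.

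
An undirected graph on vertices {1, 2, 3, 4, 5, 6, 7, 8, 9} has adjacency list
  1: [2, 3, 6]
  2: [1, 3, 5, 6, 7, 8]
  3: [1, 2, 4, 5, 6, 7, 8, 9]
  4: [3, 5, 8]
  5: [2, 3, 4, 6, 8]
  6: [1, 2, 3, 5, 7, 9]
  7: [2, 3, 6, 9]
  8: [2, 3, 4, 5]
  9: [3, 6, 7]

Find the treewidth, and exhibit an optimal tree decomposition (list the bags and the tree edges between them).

Every bag has size at most 4, so the width is 4 − 1 = 3 and tw(G) ≤ 3. For the lower bound, the 4 vertices {3, 6, 7, 9} are pairwise adjacent, and any tree decomposition puts a clique entirely inside one bag — forcing width ≥ 3. Hence tw(G) = 3 exactly.

Treewidth 3.
Bags: B1 = {2, 3, 5, 6}  B2 = {2, 3, 5, 8}  B3 = {1, 2, 3, 6}  B4 = {2, 3, 6, 7}  B5 = {3, 6, 7, 9}  B6 = {3, 4, 5, 8}
Tree: B1–B2, B1–B3, B1–B4, B4–B5, B2–B6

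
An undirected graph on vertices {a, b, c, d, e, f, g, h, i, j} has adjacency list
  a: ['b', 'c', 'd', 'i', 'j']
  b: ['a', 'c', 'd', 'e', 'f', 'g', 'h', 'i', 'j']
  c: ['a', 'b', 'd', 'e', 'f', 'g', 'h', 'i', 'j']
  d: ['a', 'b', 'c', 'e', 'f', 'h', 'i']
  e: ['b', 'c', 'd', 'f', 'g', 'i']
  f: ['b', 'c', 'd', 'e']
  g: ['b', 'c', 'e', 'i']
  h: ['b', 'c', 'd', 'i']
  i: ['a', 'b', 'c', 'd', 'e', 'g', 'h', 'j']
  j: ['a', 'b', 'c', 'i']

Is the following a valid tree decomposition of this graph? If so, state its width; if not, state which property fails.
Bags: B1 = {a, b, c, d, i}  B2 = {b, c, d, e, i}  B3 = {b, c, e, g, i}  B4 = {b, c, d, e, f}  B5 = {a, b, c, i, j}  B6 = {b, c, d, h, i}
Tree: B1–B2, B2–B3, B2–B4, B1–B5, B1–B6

Every vertex of G appears in some bag (union = {a, b, c, d, e, f, g, h, i, j}); every edge is covered by a bag; and for each vertex v the set of bags containing v is connected in the bag tree. The decomposition is therefore valid. The largest bag has 5 vertices, so the width is 4.

Yes; width 4.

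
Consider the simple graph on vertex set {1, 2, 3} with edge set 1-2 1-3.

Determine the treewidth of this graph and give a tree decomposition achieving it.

Each bag holds 2 vertices, so the decomposition has width 1, which upper-bounds the treewidth. Since G has at least one edge (e.g. 2–1), it is not an edgeless graph, so tw(G) ≥ 1. Combining the bounds, tw(G) = 1.

Treewidth 1.
One such decomposition:
Bags: B1 = {1, 2}  B2 = {1, 3}
Tree: B1–B2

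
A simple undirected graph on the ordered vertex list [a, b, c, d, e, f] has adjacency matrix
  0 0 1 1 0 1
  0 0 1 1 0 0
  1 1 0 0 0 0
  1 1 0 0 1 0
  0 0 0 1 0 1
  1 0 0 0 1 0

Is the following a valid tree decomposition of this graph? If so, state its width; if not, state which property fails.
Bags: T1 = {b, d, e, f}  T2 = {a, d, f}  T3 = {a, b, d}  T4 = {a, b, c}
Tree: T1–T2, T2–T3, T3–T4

No — bags containing vertex b are not connected in the tree.

A tree decomposition must satisfy three properties: every vertex lies in some bag; for every edge, both endpoints lie together in some bag; and for every vertex, the bags containing it form a connected subtree. Here bags containing vertex b are not connected in the tree, so the decomposition is invalid.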